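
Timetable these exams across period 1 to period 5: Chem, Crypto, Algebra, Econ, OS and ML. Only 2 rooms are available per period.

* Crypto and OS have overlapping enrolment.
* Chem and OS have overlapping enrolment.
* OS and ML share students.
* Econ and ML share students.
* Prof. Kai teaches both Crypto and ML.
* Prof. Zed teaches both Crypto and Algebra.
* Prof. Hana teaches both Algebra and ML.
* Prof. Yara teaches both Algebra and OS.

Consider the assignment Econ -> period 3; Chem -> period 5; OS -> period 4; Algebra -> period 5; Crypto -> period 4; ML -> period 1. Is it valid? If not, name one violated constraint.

Prof. Hana teaches both Algebra and ML — holds.
Only 2 rooms are available per period — holds.
Crypto and OS have overlapping enrolment — violated.
Prof. Kai teaches both Crypto and ML — holds.
OS and ML share students — holds.
Chem and OS have overlapping enrolment — holds.
Econ and ML share students — holds.
Prof. Yara teaches both Algebra and OS — holds.
Prof. Zed teaches both Crypto and Algebra — holds.

Invalid. Crypto and OS have overlapping enrolment.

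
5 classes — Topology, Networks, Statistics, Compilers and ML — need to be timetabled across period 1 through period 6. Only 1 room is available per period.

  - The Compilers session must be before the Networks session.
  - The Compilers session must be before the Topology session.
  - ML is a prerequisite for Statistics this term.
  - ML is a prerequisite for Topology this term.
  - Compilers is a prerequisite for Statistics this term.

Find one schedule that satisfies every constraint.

ML in period 2, Topology in period 3, Compilers in period 1, Networks in period 5, Statistics in period 4

Checking: Compilers(period 1) before Topology(period 3); Compilers(period 1) before Networks(period 5); ML(period 2) before Statistics(period 4); Compilers(period 1) before Statistics(period 4); ML(period 2) before Topology(period 3); max 1 per period (cap 1).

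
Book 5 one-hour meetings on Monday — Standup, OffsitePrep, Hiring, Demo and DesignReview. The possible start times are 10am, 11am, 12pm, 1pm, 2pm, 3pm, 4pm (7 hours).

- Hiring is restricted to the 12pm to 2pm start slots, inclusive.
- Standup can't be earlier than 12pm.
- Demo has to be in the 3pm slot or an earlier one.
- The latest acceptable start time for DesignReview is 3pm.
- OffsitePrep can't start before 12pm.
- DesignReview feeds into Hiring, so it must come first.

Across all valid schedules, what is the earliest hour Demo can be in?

10am

Demo's own window allows nothing later than 3pm.
Demo at 10am is achievable: Hiring=12pm, Demo=10am, Standup=12pm, DesignReview=10am, OffsitePrep=12pm.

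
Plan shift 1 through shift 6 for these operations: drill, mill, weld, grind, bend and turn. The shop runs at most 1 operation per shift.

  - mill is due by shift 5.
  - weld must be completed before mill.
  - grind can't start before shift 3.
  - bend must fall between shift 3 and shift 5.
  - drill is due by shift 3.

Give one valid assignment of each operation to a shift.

grind=shift 4; drill=shift 1; mill=shift 5; bend=shift 3; weld=shift 2; turn=shift 6

Checking: weld(shift 2) before mill(shift 5); bend=shift 3 in [shift 3,shift 5]; grind=shift 4 in [shift 3,shift 6]; drill=shift 1 in [shift 1,shift 3]; mill=shift 5 in [shift 1,shift 5]; max 1 per shift (cap 1).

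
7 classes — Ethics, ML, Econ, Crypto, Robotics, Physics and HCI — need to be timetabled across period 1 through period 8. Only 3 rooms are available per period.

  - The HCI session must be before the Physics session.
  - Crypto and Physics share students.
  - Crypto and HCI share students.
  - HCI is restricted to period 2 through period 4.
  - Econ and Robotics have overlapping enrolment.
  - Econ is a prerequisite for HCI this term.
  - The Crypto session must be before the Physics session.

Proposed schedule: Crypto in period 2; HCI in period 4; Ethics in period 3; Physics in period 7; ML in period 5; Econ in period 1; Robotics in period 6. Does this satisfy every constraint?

Yes, all constraints hold

HCI is restricted to period 2 through period 4 — holds.
Econ is a prerequisite for HCI this term — holds.
Only 3 rooms are available per period — holds.
Econ and Robotics have overlapping enrolment — holds.
Crypto and HCI share students — holds.
The Crypto session must be before the Physics session — holds.
Crypto and Physics share students — holds.
The HCI session must be before the Physics session — holds.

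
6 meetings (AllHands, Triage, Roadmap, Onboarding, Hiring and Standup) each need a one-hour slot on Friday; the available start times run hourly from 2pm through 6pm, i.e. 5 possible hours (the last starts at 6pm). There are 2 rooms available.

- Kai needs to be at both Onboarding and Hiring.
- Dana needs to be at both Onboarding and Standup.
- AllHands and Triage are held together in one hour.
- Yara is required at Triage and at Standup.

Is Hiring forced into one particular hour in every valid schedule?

No

Hiring can be 2pm (e.g. Onboarding in 4pm; Standup in 5pm; Roadmap in 2pm; Hiring in 2pm; AllHands in 3pm; Triage in 3pm) or 3pm (e.g. Onboarding in 4pm; Hiring in 3pm; Triage in 2pm; AllHands in 2pm; Standup in 5pm; Roadmap in 3pm).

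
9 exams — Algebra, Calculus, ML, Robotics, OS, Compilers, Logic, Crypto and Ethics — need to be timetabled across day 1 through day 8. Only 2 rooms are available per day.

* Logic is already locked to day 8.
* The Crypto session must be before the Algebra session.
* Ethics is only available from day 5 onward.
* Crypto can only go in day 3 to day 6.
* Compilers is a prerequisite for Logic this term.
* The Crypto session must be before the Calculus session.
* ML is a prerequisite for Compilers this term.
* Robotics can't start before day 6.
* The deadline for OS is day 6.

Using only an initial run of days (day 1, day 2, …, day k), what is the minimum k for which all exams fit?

The precedence chain requires at least 3 distinct days.
With at most 2 per day and 9 exams, at least 5 days are needed.
Logic can't be placed before day 8, so the schedule must run through at least day 8.
8 works (last occupied day: day 8): for example Logic=day 8, OS=day 1, ML=day 1, Compilers=day 2, Robotics=day 6, Calculus=day 4, Ethics=day 5, Algebra=day 4, Crypto=day 3.

8 days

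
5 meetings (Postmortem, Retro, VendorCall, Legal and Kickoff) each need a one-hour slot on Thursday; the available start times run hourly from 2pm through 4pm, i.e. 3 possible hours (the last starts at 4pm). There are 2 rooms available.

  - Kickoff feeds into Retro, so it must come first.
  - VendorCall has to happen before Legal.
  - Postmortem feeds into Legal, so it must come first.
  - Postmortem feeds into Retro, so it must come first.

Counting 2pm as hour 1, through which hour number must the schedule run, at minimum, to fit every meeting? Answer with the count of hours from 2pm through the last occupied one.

3

The precedence chain requires at least 2 distinct hours.
With at most 2 per hour and 5 meetings, at least 3 hours are needed.
3 works (last occupied hour: 4pm): for example Retro in 3pm; Legal in 4pm; Kickoff in 2pm; VendorCall in 3pm; Postmortem in 2pm.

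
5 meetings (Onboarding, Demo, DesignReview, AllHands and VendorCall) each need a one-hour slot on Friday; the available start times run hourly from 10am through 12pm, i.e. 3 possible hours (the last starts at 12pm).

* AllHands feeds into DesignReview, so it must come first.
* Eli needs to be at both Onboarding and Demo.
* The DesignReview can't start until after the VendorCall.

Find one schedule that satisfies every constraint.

Demo -> 11am, VendorCall -> 10am, Onboarding -> 10am, AllHands -> 10am, DesignReview -> 11am

Checking: VendorCall(10am) before DesignReview(11am); AllHands(10am) before DesignReview(11am); Onboarding(10am) != Demo(11am).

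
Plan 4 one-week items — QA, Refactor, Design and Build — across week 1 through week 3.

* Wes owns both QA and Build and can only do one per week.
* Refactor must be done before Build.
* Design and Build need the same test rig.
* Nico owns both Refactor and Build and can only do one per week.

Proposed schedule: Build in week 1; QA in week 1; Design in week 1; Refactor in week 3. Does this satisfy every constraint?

Refactor must be done before Build — violated.
Wes owns both QA and Build and can only do one per week — violated.
Design and Build need the same test rig — violated.
Nico owns both Refactor and Build and can only do one per week — holds.

No. Refactor must be done before Build is not satisfied.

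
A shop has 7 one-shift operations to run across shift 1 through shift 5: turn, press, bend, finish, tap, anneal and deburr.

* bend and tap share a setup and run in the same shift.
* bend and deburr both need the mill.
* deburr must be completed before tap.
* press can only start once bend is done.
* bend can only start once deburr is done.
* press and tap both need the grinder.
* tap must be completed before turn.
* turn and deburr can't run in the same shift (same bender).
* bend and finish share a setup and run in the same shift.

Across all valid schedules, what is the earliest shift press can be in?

Precedence pushes press to at least shift 3.
press at shift 3 is achievable: bend=shift 2, tap=shift 2, anneal=shift 1, deburr=shift 1, finish=shift 2, press=shift 3, turn=shift 3.

shift 3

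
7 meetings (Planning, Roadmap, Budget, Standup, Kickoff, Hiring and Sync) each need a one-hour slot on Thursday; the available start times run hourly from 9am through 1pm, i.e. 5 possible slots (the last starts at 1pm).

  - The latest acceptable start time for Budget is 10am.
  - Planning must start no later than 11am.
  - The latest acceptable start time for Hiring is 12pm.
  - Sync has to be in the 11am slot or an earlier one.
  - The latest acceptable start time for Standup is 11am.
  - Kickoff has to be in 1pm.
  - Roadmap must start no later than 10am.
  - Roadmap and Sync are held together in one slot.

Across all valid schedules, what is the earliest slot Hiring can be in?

9am

Hiring's own window allows nothing later than 12pm.
Hiring at 9am is achievable: Kickoff -> 1pm; Budget -> 9am; Planning -> 9am; Sync -> 9am; Hiring -> 9am; Roadmap -> 9am; Standup -> 9am.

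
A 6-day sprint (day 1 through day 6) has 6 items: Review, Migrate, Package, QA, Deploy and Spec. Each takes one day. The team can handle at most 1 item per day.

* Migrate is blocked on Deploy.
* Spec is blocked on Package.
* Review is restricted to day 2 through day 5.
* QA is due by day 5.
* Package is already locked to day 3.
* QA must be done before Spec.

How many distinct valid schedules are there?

16

Splitting on Review: it can be day 2 (6), day 4 (5), day 5 (5). Listing each branch's schedules as (Migrate, Package, QA, Deploy, Spec) by day number:
Review=day 2: (4,3,5,1,6) (5,3,1,4,6) (5,3,4,1,6) (6,3,1,4,5) (6,3,1,5,4) (6,3,4,1,5) — 6.
Review=day 4: (2,3,5,1,6) (5,3,1,2,6) (5,3,2,1,6) (6,3,1,2,5) (6,3,2,1,5) — 5.
Review=day 5: (2,3,4,1,6) (4,3,1,2,6) (4,3,2,1,6) (6,3,1,2,4) (6,3,2,1,4) — 5.
Summing: 6 + 5 + 5 = 16.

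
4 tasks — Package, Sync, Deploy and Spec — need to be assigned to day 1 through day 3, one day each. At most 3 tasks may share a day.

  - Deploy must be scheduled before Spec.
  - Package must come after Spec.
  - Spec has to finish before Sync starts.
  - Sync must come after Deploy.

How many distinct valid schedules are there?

Enumerating: Sync=day 3; Deploy=day 1; Package=day 3; Spec=day 2.

1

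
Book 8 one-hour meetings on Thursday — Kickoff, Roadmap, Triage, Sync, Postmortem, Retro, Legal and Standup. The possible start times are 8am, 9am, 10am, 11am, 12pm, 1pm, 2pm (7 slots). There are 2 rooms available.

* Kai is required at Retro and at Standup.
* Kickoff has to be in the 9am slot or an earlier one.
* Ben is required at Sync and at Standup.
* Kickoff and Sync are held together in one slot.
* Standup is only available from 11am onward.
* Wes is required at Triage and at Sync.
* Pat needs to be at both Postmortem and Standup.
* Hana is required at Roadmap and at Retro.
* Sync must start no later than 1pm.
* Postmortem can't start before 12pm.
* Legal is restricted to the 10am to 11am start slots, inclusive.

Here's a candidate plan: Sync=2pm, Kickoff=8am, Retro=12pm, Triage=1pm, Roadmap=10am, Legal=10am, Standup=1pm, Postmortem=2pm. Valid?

No. Sync must start no later than 1pm is not satisfied.

Wes is required at Triage and at Sync — holds.
Hana is required at Roadmap and at Retro — holds.
Ben is required at Sync and at Standup — holds.
Legal is restricted to the 10am to 11am start slots, inclusive — holds.
Kickoff and Sync are held together in one slot — violated.
Kickoff has to be in the 9am slot or an earlier one — holds.
Postmortem can't start before 12pm — holds.
Kai is required at Retro and at Standup — holds.
Standup is only available from 11am onward — holds.
There are 2 rooms available — holds.
Pat needs to be at both Postmortem and Standup — holds.
Sync must start no later than 1pm — violated.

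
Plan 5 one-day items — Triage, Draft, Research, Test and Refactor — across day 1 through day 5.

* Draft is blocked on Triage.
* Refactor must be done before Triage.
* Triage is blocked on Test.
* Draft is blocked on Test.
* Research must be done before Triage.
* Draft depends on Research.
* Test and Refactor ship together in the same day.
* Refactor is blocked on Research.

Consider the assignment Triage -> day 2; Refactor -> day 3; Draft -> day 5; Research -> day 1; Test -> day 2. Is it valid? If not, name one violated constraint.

No. Refactor must be done before Triage is not satisfied.

Draft depends on Research — holds.
Draft is blocked on Triage — holds.
Refactor must be done before Triage — violated.
Research must be done before Triage — holds.
Test and Refactor ship together in the same day — violated.
Draft is blocked on Test — holds.
Triage is blocked on Test — violated.
Refactor is blocked on Research — holds.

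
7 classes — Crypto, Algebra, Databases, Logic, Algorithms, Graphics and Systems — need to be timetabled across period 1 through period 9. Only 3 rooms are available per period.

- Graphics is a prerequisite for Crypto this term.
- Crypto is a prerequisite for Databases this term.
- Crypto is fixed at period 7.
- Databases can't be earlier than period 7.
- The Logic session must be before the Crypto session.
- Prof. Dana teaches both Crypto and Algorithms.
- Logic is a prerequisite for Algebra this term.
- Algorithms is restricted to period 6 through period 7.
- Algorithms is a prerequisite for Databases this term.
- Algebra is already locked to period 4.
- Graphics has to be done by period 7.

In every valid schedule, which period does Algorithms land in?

Algorithms's window is period 6–period 7.
Crypto is fixed at period 7, and Algorithms can't share a period with Crypto.
So Algorithms must be period 6.

period 6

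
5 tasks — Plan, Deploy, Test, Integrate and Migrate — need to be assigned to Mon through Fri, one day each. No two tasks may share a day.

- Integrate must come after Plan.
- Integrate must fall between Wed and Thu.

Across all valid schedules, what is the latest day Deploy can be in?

Deploy at Fri is achievable: Integrate -> Wed; Deploy -> Fri; Plan -> Mon; Migrate -> Thu; Test -> Tue.

Fri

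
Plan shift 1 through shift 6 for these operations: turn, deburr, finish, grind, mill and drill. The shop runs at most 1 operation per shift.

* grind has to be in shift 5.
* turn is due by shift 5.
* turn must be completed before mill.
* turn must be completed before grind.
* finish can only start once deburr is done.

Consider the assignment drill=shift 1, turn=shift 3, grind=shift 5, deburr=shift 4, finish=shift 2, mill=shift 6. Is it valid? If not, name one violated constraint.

turn must be completed before mill — holds.
turn must be completed before grind — holds.
turn is due by shift 5 — holds.
finish can only start once deburr is done — violated.
grind has to be in shift 5 — holds.
The shop runs at most 1 operation per shift — holds.

Invalid. finish can only start once deburr is done.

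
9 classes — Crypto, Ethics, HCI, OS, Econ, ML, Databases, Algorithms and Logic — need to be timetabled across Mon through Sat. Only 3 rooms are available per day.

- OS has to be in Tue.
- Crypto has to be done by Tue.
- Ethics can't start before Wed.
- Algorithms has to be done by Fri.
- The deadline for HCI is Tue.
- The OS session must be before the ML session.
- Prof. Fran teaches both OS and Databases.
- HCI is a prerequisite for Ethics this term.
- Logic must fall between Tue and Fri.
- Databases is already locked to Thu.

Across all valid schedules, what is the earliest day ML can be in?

Wed

Precedence pushes ML to at least Wed.
ML at Wed is achievable: Algorithms -> Mon, Databases -> Thu, ML -> Wed, Econ -> Tue, HCI -> Mon, Ethics -> Wed, Crypto -> Mon, OS -> Tue, Logic -> Tue.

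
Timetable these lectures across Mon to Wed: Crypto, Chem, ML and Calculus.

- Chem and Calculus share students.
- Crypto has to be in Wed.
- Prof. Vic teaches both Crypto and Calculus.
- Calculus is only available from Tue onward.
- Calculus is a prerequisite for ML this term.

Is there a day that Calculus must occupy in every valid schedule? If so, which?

Tue

Calculus's window is Tue–Wed.
Crypto is fixed at Wed, and Calculus can't share a day with Crypto.
So Calculus must be Tue.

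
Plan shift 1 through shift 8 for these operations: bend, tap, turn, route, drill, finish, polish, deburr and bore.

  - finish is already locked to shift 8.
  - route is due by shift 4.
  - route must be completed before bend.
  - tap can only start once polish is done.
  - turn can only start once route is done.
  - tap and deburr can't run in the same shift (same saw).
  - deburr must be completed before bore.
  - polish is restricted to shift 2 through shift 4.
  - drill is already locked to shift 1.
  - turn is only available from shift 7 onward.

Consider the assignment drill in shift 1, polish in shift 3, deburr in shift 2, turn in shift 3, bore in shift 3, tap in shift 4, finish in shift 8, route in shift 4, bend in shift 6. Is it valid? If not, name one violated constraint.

No — it violates: turn is only available from shift 7 onward

turn can only start once route is done — violated.
polish is restricted to shift 2 through shift 4 — holds.
route is due by shift 4 — holds.
finish is already locked to shift 8 — holds.
drill is already locked to shift 1 — holds.
deburr must be completed before bore — holds.
turn is only available from shift 7 onward — violated.
tap and deburr can't run in the same shift (same saw) — holds.
tap can only start once polish is done — holds.
route must be completed before bend — holds.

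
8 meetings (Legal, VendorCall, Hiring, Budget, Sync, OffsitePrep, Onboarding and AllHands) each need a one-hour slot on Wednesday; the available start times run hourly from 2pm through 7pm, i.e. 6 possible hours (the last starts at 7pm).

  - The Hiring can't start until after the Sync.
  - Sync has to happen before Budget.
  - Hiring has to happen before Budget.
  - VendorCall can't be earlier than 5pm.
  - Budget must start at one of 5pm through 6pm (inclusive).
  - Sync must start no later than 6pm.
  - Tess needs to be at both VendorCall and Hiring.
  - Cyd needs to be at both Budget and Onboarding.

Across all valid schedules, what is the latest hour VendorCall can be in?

VendorCall is available from 5pm.
VendorCall at 7pm is achievable: Legal -> 2pm; VendorCall -> 7pm; Hiring -> 3pm; OffsitePrep -> 2pm; Sync -> 2pm; Budget -> 5pm; Onboarding -> 2pm; AllHands -> 2pm.

7pm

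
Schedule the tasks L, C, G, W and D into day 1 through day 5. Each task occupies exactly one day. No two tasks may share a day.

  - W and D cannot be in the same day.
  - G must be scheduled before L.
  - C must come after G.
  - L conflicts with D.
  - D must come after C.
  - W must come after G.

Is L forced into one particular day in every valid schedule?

No

L can be day 2 (e.g. G in day 1; W in day 4; L in day 2; D in day 5; C in day 3) or day 3 (e.g. D in day 5; G in day 1; W in day 4; L in day 3; C in day 2).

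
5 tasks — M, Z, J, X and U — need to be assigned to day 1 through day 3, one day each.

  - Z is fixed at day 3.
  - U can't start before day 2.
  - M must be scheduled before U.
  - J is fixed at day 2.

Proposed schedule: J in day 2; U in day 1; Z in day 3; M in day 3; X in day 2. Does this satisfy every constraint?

Z is fixed at day 3 — holds.
U can't start before day 2 — violated.
J is fixed at day 2 — holds.
M must be scheduled before U — violated.

No — it violates: M must be scheduled before U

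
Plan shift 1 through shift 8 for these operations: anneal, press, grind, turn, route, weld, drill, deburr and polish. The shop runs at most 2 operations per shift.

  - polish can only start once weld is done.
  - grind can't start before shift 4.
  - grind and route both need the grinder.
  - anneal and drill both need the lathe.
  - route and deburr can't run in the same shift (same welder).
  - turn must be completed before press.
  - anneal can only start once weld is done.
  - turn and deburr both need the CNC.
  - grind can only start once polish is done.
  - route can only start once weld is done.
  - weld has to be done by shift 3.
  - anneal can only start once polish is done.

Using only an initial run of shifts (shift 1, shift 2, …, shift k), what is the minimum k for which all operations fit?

5

The precedence chain requires at least 3 distinct shifts.
With at most 2 per shift and 9 operations, at least 5 shifts are needed.
grind can't be placed before shift 4, so the schedule must run through at least shift 4.
5 works (last occupied shift: shift 5): for example polish -> shift 2; route -> shift 3; anneal -> shift 3; drill -> shift 4; press -> shift 2; deburr -> shift 5; turn -> shift 1; grind -> shift 4; weld -> shift 1.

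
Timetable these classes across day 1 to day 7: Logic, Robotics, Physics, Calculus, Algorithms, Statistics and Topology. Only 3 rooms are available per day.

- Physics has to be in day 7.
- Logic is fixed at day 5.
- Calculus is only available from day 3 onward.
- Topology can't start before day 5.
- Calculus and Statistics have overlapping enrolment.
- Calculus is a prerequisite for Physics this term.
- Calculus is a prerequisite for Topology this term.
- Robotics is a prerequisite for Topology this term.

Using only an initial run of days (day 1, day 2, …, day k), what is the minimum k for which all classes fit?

The precedence chain requires at least 2 distinct days.
With at most 3 per day and 7 classes, at least 3 days are needed.
Physics can't be placed before day 7, so the schedule must run through at least day 7.
7 works (last occupied day: day 7): for example Robotics -> day 1; Statistics -> day 1; Algorithms -> day 1; Calculus -> day 3; Topology -> day 5; Logic -> day 5; Physics -> day 7.

7 days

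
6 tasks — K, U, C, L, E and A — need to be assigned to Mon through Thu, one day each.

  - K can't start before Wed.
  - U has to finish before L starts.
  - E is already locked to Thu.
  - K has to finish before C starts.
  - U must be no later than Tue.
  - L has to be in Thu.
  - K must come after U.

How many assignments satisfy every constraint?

8

Splitting on U: it can be Mon (4), Tue (4). Listing each branch's schedules as (K, C, L, E, A):
U=Mon: (Wed,Thu,Thu,Thu,Mon) (Wed,Thu,Thu,Thu,Tue) (Wed,Thu,Thu,Thu,Wed) (Wed,Thu,Thu,Thu,Thu) — 4.
U=Tue: (Wed,Thu,Thu,Thu,Mon) (Wed,Thu,Thu,Thu,Tue) (Wed,Thu,Thu,Thu,Wed) (Wed,Thu,Thu,Thu,Thu) — 4.
Summing: 4 + 4 = 8.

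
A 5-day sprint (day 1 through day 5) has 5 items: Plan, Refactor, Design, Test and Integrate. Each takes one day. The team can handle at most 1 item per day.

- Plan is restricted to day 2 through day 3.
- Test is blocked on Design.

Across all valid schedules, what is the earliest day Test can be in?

day 2

Precedence pushes Test to at least day 2.
Test at day 2 is achievable: Design=day 1, Refactor=day 4, Integrate=day 5, Test=day 2, Plan=day 3.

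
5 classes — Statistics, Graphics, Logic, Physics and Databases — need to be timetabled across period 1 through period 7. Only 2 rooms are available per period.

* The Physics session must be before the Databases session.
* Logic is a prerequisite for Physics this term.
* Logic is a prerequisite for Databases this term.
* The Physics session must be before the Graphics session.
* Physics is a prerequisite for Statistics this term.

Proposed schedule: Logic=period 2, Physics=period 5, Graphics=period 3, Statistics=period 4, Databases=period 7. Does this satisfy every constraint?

No — it violates: The Physics session must be before the Graphics session

The Physics session must be before the Graphics session — violated.
Only 2 rooms are available per period — holds.
Logic is a prerequisite for Physics this term — holds.
Physics is a prerequisite for Statistics this term — violated.
The Physics session must be before the Databases session — holds.
Logic is a prerequisite for Databases this term — holds.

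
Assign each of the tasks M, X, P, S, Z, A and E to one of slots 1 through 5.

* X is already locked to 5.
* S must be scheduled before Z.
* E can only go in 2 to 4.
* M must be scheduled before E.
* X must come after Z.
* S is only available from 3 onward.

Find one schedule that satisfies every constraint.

M in 1; P in 1; S in 3; A in 1; Z in 4; E in 2; X in 5

Checking: Z(4) before X(5); M(1) before E(2); S(3) before Z(4); E=2 in [2,4]; S=3 in [3,5]; X=5 in [5,5].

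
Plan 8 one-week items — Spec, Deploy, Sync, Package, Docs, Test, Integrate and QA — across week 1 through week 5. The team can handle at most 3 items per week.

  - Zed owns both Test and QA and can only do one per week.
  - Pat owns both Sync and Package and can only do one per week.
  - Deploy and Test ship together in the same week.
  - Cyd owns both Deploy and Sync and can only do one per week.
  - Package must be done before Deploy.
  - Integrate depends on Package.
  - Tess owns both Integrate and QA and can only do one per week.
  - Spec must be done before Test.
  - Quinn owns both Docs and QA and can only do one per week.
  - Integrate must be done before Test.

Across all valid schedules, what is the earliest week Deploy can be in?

week 3

Deploy must be in the same week as Test, which can't be before week 3, so Deploy is at least week 3.
Deploy at week 3 is achievable: Deploy in week 3; Spec in week 1; Sync in week 2; Docs in week 1; Integrate in week 2; Package in week 1; QA in week 4; Test in week 3.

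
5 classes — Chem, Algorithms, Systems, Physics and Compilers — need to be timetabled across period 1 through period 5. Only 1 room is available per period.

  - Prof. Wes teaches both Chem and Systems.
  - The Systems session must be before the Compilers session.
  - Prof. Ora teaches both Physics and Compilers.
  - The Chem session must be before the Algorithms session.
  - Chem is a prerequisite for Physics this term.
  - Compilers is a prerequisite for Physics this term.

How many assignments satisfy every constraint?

9

Splitting on Chem: it can be period 1 (4), period 2 (3), period 3 (2). Listing each branch's schedules as (Algorithms, Systems, Physics, Compilers) by period number:
Chem=period 1: (2,3,5,4) (3,2,5,4) (4,2,5,3) (5,2,4,3) — 4.
Chem=period 2: (3,1,5,4) (4,1,5,3) (5,1,4,3) — 3.
Chem=period 3: (4,1,5,2) (5,1,4,2) — 2.
Summing: 4 + 3 + 2 = 9.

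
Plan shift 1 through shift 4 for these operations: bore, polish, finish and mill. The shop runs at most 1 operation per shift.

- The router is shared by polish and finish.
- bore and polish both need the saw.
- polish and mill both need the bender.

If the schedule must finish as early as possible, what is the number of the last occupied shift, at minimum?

4

With at most 1 per shift and 4 operations, at least 4 shifts are needed.
4 works (last occupied shift: shift 4): for example finish -> shift 3; bore -> shift 1; polish -> shift 2; mill -> shift 4.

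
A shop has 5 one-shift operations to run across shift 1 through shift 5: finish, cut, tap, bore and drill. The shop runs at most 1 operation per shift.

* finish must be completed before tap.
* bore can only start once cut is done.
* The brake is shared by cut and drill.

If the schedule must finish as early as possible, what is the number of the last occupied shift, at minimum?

shift 5

The precedence chain requires at least 2 distinct shifts.
With at most 1 per shift and 5 operations, at least 5 shifts are needed.
5 works (last occupied shift: shift 5): for example cut -> shift 2, tap -> shift 3, drill -> shift 5, finish -> shift 1, bore -> shift 4.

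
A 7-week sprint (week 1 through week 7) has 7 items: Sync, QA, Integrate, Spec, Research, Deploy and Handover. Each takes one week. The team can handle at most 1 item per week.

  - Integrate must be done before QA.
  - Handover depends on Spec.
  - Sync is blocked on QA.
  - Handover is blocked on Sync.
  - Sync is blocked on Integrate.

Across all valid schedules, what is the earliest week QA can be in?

week 2

Precedence pushes QA to at least week 2; downstream work caps QA at week 5.
QA at week 2 is achievable: QA -> week 2, Handover -> week 5, Deploy -> week 7, Research -> week 6, Spec -> week 4, Sync -> week 3, Integrate -> week 1.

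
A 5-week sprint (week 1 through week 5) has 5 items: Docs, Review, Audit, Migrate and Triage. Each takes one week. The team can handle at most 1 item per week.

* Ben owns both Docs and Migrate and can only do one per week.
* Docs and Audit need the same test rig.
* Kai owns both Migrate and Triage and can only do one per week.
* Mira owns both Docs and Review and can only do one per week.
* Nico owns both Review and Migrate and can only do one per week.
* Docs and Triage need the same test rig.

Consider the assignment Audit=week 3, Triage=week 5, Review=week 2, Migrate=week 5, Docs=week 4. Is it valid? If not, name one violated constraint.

Invalid. Kai owns both Migrate and Triage and can only do one per week.

The team can handle at most 1 item per week — violated.
Mira owns both Docs and Review and can only do one per week — holds.
Ben owns both Docs and Migrate and can only do one per week — holds.
Nico owns both Review and Migrate and can only do one per week — holds.
Docs and Triage need the same test rig — holds.
Docs and Audit need the same test rig — holds.
Kai owns both Migrate and Triage and can only do one per week — violated.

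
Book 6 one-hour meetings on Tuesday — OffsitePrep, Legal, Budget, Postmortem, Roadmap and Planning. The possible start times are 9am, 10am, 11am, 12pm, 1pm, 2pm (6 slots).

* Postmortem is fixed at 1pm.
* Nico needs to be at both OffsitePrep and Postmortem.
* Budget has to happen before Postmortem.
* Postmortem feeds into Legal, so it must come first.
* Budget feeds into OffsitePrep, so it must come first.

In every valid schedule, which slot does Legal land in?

Precedence pushes Legal to at least 2pm.
So Legal is pinned to 2pm.

2pm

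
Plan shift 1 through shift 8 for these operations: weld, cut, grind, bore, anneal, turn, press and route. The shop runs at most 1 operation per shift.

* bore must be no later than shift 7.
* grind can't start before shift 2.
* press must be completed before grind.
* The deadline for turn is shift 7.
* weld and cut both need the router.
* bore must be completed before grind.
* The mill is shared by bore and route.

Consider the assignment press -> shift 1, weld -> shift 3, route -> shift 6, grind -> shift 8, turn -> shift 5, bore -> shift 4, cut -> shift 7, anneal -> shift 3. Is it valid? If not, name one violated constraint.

No. The shop runs at most 1 operation per shift is not satisfied.

bore must be no later than shift 7 — holds.
press must be completed before grind — holds.
grind can't start before shift 2 — holds.
bore must be completed before grind — holds.
The mill is shared by bore and route — holds.
The deadline for turn is shift 7 — holds.
The shop runs at most 1 operation per shift — violated.
weld and cut both need the router — holds.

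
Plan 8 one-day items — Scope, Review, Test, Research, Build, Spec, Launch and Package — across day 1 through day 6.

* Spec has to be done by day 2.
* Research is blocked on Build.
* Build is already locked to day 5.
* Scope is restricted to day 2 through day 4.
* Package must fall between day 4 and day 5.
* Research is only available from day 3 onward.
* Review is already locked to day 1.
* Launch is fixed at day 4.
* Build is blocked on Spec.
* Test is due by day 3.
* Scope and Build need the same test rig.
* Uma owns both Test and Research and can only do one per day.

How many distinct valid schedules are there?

36

Splitting on Scope: it can be day 2 (12), day 3 (12), day 4 (12). Listing each branch's schedules as (Review, Test, Research, Build, Spec, Launch, Package) by day number:
Scope=day 2: (1,1,6,5,1,4,4) (1,1,6,5,1,4,5) (1,1,6,5,2,4,4) (1,1,6,5,2,4,5) (1,2,6,5,1,4,4) (1,2,6,5,1,4,5) (1,2,6,5,2,4,4) (1,2,6,5,2,4,5) (1,3,6,5,1,4,4) (1,3,6,5,1,4,5) (1,3,6,5,2,4,4) (1,3,6,5,2,4,5) — 12.
Scope=day 3: (1,1,6,5,1,4,4) (1,1,6,5,1,4,5) (1,1,6,5,2,4,4) (1,1,6,5,2,4,5) (1,2,6,5,1,4,4) (1,2,6,5,1,4,5) (1,2,6,5,2,4,4) (1,2,6,5,2,4,5) (1,3,6,5,1,4,4) (1,3,6,5,1,4,5) (1,3,6,5,2,4,4) (1,3,6,5,2,4,5) — 12.
Scope=day 4: (1,1,6,5,1,4,4) (1,1,6,5,1,4,5) (1,1,6,5,2,4,4) (1,1,6,5,2,4,5) (1,2,6,5,1,4,4) (1,2,6,5,1,4,5) (1,2,6,5,2,4,4) (1,2,6,5,2,4,5) (1,3,6,5,1,4,4) (1,3,6,5,1,4,5) (1,3,6,5,2,4,4) (1,3,6,5,2,4,5) — 12.
Summing: 12 + 12 + 12 = 36.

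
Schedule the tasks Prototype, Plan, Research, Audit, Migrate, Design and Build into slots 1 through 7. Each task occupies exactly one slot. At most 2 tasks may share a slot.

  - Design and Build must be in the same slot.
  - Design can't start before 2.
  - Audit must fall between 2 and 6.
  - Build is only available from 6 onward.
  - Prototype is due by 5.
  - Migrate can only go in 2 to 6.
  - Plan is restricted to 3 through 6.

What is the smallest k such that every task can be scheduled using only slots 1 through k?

6

With at most 2 per slot and 7 tasks, at least 4 slots are needed.
Build can't be placed before 6, so the schedule must run through at least slot 6.
6 works (last occupied slot: 6): for example Plan -> 3, Research -> 1, Prototype -> 1, Build -> 6, Design -> 6, Migrate -> 2, Audit -> 2.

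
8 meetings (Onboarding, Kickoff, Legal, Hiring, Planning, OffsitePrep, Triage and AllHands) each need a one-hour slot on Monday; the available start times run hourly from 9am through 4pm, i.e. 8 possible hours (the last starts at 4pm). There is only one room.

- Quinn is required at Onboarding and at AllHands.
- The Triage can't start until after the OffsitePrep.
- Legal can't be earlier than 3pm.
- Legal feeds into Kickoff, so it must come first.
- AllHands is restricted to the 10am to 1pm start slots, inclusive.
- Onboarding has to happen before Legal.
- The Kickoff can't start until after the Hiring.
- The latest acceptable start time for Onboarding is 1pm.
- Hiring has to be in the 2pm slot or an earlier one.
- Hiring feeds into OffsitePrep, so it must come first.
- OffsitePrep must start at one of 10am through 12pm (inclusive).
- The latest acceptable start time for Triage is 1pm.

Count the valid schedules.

Splitting on Onboarding: it can be 9am (4), 10am (3), 11am (3), 12pm (3), 1pm (3). Listing each branch's schedules as (Kickoff, Legal, Hiring, Planning, OffsitePrep, Triage, AllHands):
Onboarding=9am: (4pm,3pm,10am,2pm,11am,12pm,1pm) (4pm,3pm,10am,2pm,11am,1pm,12pm) (4pm,3pm,10am,2pm,12pm,1pm,11am) (4pm,3pm,11am,2pm,12pm,1pm,10am) — 4.
Onboarding=10am: (4pm,3pm,9am,2pm,11am,12pm,1pm) (4pm,3pm,9am,2pm,11am,1pm,12pm) (4pm,3pm,9am,2pm,12pm,1pm,11am) — 3.
Onboarding=11am: (4pm,3pm,9am,2pm,10am,12pm,1pm) (4pm,3pm,9am,2pm,10am,1pm,12pm) (4pm,3pm,9am,2pm,12pm,1pm,10am) — 3.
Onboarding=12pm: (4pm,3pm,9am,2pm,10am,11am,1pm) (4pm,3pm,9am,2pm,10am,1pm,11am) (4pm,3pm,9am,2pm,11am,1pm,10am) — 3.
Onboarding=1pm: (4pm,3pm,9am,2pm,10am,11am,12pm) (4pm,3pm,9am,2pm,10am,12pm,11am) (4pm,3pm,9am,2pm,11am,12pm,10am) — 3.
Summing: 4 + 3 + 3 + 3 + 3 = 16.

16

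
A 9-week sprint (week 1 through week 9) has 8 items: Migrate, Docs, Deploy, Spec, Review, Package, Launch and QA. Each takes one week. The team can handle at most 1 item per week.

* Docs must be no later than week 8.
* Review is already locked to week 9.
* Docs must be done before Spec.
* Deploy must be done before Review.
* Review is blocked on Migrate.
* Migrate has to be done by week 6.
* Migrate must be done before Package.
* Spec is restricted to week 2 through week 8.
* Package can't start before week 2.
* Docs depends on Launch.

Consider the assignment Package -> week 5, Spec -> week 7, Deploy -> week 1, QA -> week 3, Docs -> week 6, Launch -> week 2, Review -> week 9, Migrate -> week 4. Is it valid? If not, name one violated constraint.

Valid

Docs must be no later than week 8 — holds.
Docs depends on Launch — holds.
Package can't start before week 2 — holds.
Spec is restricted to week 2 through week 8 — holds.
Migrate must be done before Package — holds.
Deploy must be done before Review — holds.
Review is already locked to week 9 — holds.
Review is blocked on Migrate — holds.
Migrate has to be done by week 6 — holds.
Docs must be done before Spec — holds.
The team can handle at most 1 item per week — holds.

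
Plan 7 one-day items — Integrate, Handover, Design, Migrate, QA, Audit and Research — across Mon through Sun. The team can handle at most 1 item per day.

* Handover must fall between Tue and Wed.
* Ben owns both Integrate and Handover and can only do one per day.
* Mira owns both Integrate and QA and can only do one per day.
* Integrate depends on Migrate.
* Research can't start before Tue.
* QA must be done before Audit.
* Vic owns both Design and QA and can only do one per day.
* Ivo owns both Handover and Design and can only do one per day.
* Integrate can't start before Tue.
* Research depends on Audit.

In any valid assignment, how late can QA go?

Downstream work caps QA at Fri.
QA at Fri is achievable: Research -> Sun; Migrate -> Mon; Audit -> Sat; Design -> Thu; Integrate -> Wed; Handover -> Tue; QA -> Fri.

Fri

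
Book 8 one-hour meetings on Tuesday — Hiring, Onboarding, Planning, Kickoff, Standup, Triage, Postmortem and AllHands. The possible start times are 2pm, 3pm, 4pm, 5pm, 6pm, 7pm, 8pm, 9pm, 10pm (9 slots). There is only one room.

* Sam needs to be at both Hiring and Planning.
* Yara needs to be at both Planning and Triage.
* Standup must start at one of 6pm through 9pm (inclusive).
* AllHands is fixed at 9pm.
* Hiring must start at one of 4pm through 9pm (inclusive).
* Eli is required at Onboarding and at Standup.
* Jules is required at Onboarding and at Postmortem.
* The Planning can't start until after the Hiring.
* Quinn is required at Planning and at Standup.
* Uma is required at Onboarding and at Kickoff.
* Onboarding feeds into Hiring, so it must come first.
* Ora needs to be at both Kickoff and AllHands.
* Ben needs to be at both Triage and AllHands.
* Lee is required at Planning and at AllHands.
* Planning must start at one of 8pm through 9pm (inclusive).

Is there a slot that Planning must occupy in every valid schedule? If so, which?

Planning's window is 8pm–9pm.
AllHands is fixed at 9pm, and Planning can't share a slot with AllHands.
So Planning must be 8pm.

8pm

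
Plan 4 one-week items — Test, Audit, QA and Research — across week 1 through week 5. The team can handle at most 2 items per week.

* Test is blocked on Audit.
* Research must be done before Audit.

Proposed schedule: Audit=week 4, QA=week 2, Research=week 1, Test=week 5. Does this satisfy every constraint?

Test is blocked on Audit — holds.
Research must be done before Audit — holds.
The team can handle at most 2 items per week — holds.

Valid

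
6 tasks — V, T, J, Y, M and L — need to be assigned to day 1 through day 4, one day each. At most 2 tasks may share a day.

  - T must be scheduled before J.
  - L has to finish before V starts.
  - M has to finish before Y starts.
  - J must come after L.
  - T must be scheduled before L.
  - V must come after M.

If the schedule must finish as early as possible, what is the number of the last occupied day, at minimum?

The precedence chain requires at least 3 distinct days.
With at most 2 per day and 6 tasks, at least 3 days are needed.
3 works (last occupied day: day 3): for example J in day 3; T in day 1; Y in day 2; V in day 3; M in day 1; L in day 2.

3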